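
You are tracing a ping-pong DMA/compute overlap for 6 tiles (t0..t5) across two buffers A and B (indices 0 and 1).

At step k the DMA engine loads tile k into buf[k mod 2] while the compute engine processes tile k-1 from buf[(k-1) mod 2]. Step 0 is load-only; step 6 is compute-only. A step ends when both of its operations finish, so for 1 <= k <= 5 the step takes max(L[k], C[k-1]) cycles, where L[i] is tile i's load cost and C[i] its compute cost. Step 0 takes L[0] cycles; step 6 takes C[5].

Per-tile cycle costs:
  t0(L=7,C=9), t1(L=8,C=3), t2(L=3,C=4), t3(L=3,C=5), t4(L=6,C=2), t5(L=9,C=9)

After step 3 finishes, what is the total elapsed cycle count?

  0. 7=7c; end=7; A:t0 B:-
  1. max(8,9)=9c; end=16; A:t0 B:t1
  2. max(3,3)=3c; end=19; A:t2 B:t1
  3. max(3,4)=4c; end=23; A:t2 B:t3
  4. max(6,5)=6c; end=29; A:t4 B:t3
  5. max(9,2)=9c; end=38; A:t4 B:t5
  6. 9=9c; end=47; A:t4 B:t5

end_cycle[3] = 23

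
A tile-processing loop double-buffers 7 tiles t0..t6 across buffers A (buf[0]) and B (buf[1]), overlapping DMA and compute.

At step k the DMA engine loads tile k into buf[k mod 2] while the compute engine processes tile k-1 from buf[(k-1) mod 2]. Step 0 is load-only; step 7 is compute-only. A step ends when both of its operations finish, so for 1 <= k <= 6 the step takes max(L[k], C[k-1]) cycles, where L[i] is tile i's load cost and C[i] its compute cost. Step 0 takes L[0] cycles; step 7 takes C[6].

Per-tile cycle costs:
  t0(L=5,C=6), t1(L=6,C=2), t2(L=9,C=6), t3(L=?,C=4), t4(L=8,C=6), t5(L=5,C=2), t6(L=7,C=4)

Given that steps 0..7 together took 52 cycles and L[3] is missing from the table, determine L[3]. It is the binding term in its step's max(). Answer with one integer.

L[3] = 7

step 0 = dur = L[0]=5 = 5
step 1 = dur = max(L[1]=6, C[0]=6) = 6
step 2 = dur = max(L[2]=9, C[1]=2) = 9
step 3 = dur = max(L[3]=?, C[2]=6) = L[3]  (unknown; binding)
step 4 = dur = max(L[4]=8, C[3]=4) = 8
step 5 = dur = max(L[5]=5, C[4]=6) = 6
step 6 = dur = max(L[6]=7, C[5]=2) = 7
step 7 = dur = C[6]=4 = 4
sum of known step durations = 45
dur[3] = total - known = 52 - 45 = 7
L[3] is the binding max in step 3, so L[3] = dur[3] = 7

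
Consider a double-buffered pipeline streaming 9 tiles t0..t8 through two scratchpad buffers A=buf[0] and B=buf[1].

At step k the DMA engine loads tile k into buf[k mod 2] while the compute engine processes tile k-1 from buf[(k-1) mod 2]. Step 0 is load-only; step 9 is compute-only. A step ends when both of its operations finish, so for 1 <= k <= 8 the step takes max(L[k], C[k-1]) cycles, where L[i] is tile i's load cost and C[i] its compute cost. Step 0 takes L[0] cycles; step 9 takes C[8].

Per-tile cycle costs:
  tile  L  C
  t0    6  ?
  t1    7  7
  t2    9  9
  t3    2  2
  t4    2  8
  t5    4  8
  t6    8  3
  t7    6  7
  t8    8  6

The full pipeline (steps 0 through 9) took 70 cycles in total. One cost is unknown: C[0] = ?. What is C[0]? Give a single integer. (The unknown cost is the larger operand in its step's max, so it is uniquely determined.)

C[0] = 8

step 0 → dur = L[0]=6 = 6
step 1 → dur = max(L[1]=7, C[0]=?) = C[0]  (unknown; binding)
step 2 → dur = max(L[2]=9, C[1]=7) = 9
step 3 → dur = max(L[3]=2, C[2]=9) = 9
step 4 → dur = max(L[4]=2, C[3]=2) = 2
step 5 → dur = max(L[5]=4, C[4]=8) = 8
step 6 → dur = max(L[6]=8, C[5]=8) = 8
step 7 → dur = max(L[7]=6, C[6]=3) = 6
step 8 → dur = max(L[8]=8, C[7]=7) = 8
step 9 → dur = C[8]=6 = 6
sum of known step durations = 62
dur[1] = total - known = 70 - 62 = 8
C[0] is the binding max in step 1, so C[0] = dur[1] = 8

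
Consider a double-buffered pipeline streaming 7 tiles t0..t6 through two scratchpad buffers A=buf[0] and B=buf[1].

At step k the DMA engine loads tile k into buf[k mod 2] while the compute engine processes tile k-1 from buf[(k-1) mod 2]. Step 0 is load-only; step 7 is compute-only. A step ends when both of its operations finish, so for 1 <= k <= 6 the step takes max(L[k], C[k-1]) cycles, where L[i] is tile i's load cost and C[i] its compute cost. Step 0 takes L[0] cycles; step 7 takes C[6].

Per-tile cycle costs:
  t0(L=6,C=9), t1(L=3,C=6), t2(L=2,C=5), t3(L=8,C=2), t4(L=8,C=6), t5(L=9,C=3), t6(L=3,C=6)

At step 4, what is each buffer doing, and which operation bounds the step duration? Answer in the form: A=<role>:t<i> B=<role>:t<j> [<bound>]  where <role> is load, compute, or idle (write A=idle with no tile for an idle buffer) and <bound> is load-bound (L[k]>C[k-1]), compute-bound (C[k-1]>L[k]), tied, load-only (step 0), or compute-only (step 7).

step 0: L[0]=6 → dur=6, Σ=6 | A=load:t0 B=idle [load-only]
step 1: L[1]=3 C[0]=9 → dur=9, Σ=15 | A=compute:t0 B=load:t1 [compute-bound]
step 2: L[2]=2 C[1]=6 → dur=6, Σ=21 | A=load:t2 B=compute:t1 [compute-bound]
step 3: L[3]=8 C[2]=5 → dur=8, Σ=29 | A=compute:t2 B=load:t3 [load-bound]
step 4: L[4]=8 C[3]=2 → dur=8, Σ=37 | A=load:t4 B=compute:t3 [load-bound]
step 5: L[5]=9 C[4]=6 → dur=9, Σ=46 | A=compute:t4 B=load:t5 [load-bound]
step 6: L[6]=3 C[5]=3 → dur=3, Σ=49 | A=load:t6 B=compute:t5 [tied]
step 7: C[6]=6 → dur=6, Σ=55 | A=compute:t6 B=idle [compute-only]

step 4: A=load:t4 B=compute:t3 [load-bound]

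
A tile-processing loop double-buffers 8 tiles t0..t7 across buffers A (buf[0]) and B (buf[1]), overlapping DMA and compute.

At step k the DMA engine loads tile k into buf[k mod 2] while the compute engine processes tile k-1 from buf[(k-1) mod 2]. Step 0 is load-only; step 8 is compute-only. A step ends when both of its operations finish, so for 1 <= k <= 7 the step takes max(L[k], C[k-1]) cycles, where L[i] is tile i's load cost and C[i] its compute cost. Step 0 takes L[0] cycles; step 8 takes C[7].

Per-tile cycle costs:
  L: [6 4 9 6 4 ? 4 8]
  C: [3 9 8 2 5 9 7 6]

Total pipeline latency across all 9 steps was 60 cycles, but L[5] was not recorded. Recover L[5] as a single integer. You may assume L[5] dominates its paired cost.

step 0 → dur = L[0]=6 = 6
step 1 → dur = max(L[1]=4, C[0]=3) = 4
step 2 → dur = max(L[2]=9, C[1]=9) = 9
step 3 → dur = max(L[3]=6, C[2]=8) = 8
step 4 → dur = max(L[4]=4, C[3]=2) = 4
step 5 → dur = max(L[5]=?, C[4]=5) = L[5]  (unknown; binding)
step 6 → dur = max(L[6]=4, C[5]=9) = 9
step 7 → dur = max(L[7]=8, C[6]=7) = 8
step 8 → dur = C[7]=6 = 6
sum of known step durations = 54
dur[5] = total - known = 60 - 54 = 6
L[5] is the binding max in step 5, so L[5] = dur[5] = 6

L[5] = 6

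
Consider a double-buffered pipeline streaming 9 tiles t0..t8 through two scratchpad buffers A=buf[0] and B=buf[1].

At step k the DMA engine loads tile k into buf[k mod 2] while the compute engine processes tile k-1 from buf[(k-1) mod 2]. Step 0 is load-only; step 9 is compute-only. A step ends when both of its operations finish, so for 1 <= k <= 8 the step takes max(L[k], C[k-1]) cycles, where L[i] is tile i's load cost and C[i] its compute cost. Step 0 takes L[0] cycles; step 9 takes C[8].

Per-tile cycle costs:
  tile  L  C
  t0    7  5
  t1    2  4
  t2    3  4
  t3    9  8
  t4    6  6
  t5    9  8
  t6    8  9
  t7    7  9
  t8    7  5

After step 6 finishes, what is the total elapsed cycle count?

k=0 load=t0/7c comp=- wait=7 total=7
k=1 load=t1/2c comp=t0/5c wait=5 total=12
k=2 load=t2/3c comp=t1/4c wait=4 total=16
k=3 load=t3/9c comp=t2/4c wait=9 total=25
k=4 load=t4/6c comp=t3/8c wait=8 total=33
k=5 load=t5/9c comp=t4/6c wait=9 total=42
k=6 load=t6/8c comp=t5/8c wait=8 total=50
k=7 load=t7/7c comp=t6/9c wait=9 total=59
k=8 load=t8/7c comp=t7/9c wait=9 total=68
k=9 load=- comp=t8/5c wait=5 total=73

end_cycle[6] = 50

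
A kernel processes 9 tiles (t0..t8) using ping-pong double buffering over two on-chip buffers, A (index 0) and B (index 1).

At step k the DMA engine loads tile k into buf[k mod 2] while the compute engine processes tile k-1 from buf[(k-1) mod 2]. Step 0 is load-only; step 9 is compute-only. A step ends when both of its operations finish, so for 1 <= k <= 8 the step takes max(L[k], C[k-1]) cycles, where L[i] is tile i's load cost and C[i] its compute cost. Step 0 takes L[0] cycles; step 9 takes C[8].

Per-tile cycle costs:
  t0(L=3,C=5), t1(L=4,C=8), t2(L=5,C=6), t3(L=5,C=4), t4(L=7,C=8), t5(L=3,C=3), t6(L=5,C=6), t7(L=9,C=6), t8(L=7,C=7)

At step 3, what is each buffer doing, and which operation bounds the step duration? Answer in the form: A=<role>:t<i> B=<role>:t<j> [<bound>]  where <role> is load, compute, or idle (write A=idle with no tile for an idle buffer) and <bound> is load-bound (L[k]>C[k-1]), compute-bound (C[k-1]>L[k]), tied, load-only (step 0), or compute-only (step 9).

[0] DMA t0→A (3c) ∥ CU idle ⇒ 3c, clock 3
[1] DMA t1→B (4c) ∥ CU A:t0 (5c) ⇒ 5c, clock 8
[2] DMA t2→A (5c) ∥ CU B:t1 (8c) ⇒ 8c, clock 16
[3] DMA t3→B (5c) ∥ CU A:t2 (6c) ⇒ 6c, clock 22
[4] DMA t4→A (7c) ∥ CU B:t3 (4c) ⇒ 7c, clock 29
[5] DMA t5→B (3c) ∥ CU A:t4 (8c) ⇒ 8c, clock 37
[6] DMA t6→A (5c) ∥ CU B:t5 (3c) ⇒ 5c, clock 42
[7] DMA t7→B (9c) ∥ CU A:t6 (6c) ⇒ 9c, clock 51
[8] DMA t8→A (7c) ∥ CU B:t7 (6c) ⇒ 7c, clock 58
[9] DMA idle ∥ CU A:t8 (7c) ⇒ 7c, clock 65

step 3: A=compute:t2 B=load:t3 [compute-bound]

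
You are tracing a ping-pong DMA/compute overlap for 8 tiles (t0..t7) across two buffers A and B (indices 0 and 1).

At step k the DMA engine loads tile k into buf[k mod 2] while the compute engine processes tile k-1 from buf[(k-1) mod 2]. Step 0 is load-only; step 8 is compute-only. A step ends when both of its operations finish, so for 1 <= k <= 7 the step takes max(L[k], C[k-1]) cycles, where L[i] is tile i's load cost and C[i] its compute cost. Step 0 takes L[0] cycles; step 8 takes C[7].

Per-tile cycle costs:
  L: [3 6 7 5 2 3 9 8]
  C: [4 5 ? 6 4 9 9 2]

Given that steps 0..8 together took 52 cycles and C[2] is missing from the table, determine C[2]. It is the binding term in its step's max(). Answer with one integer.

step 0 | dur = L[0]=3 = 3
step 1 | dur = max(L[1]=6, C[0]=4) = 6
step 2 | dur = max(L[2]=7, C[1]=5) = 7
step 3 | dur = max(L[3]=5, C[2]=?) = C[2]  (unknown; binding)
step 4 | dur = max(L[4]=2, C[3]=6) = 6
step 5 | dur = max(L[5]=3, C[4]=4) = 4
step 6 | dur = max(L[6]=9, C[5]=9) = 9
step 7 | dur = max(L[7]=8, C[6]=9) = 9
step 8 | dur = C[7]=2 = 2
sum of known step durations = 46
dur[3] = total - known = 52 - 46 = 6
C[2] is the binding max in step 3, so C[2] = dur[3] = 6

C[2] = 6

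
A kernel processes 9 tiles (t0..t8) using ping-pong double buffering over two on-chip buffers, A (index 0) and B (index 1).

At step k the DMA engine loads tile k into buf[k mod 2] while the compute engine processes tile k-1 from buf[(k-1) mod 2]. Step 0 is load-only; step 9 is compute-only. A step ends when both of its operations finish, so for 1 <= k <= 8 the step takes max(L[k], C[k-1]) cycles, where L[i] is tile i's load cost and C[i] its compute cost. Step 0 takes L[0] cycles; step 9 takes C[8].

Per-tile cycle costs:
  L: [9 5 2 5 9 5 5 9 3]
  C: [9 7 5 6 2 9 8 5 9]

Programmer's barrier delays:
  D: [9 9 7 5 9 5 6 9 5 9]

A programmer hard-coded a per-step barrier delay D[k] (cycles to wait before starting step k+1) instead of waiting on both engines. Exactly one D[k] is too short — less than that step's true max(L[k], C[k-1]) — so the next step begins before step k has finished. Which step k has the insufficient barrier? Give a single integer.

step 0: need L[0]=9 = 9; D[0]=9 ok
step 1: need max(L[1]=5,C[0]=9) = 9; D[1]=9 ok
step 2: need max(L[2]=2,C[1]=7) = 7; D[2]=7 ok
step 3: need max(L[3]=5,C[2]=5) = 5; D[3]=5 ok
step 4: need max(L[4]=9,C[3]=6) = 9; D[4]=9 ok
step 5: need max(L[5]=5,C[4]=2) = 5; D[5]=5 ok
step 6: need max(L[6]=5,C[5]=9) = 9; D[6]=6 SHORT
step 7: need max(L[7]=9,C[6]=8) = 9; D[7]=9 ok
step 8: need max(L[8]=3,C[7]=5) = 5; D[8]=5 ok
step 9: need C[8]=9 = 9; D[9]=9 ok

hazard at step 6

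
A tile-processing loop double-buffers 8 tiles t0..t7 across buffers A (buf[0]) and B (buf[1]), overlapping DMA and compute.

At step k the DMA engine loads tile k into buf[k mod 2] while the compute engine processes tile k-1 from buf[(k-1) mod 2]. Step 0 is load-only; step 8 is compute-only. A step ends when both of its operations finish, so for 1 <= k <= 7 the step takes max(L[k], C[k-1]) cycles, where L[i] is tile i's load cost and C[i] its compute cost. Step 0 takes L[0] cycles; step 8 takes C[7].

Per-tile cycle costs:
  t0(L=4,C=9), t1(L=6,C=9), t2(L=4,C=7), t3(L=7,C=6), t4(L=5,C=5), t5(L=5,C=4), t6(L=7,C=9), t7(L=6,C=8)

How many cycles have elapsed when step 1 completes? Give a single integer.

  0. 4=4c; end=4; A:t0 B:-
  1. max(6,9)=9c; end=13; A:t0 B:t1
  2. max(4,9)=9c; end=22; A:t2 B:t1
  3. max(7,7)=7c; end=29; A:t2 B:t3
  4. max(5,6)=6c; end=35; A:t4 B:t3
  5. max(5,5)=5c; end=40; A:t4 B:t5
  6. max(7,4)=7c; end=47; A:t6 B:t5
  7. max(6,9)=9c; end=56; A:t6 B:t7
  8. 8=8c; end=64; A:t6 B:t7

end_cycle[1] = 13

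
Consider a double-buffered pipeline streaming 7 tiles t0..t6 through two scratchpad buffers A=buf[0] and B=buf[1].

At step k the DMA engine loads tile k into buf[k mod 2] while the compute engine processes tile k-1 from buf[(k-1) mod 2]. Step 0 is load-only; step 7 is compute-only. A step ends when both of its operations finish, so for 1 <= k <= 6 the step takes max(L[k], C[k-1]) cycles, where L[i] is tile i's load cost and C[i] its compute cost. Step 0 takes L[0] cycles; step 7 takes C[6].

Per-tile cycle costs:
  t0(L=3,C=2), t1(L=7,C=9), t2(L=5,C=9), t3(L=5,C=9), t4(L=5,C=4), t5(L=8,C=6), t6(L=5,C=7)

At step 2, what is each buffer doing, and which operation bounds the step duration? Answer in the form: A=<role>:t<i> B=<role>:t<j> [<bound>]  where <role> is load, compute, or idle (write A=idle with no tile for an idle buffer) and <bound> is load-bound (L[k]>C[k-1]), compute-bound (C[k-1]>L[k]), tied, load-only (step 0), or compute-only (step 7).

step 2: A=load:t2 B=compute:t1 [compute-bound]

step 0: L[0]=3 → dur=3, Σ=3 | A=load:t0 B=idle [load-only]
step 1: L[1]=7 C[0]=2 → dur=7, Σ=10 | A=compute:t0 B=load:t1 [load-bound]
step 2: L[2]=5 C[1]=9 → dur=9, Σ=19 | A=load:t2 B=compute:t1 [compute-bound]
step 3: L[3]=5 C[2]=9 → dur=9, Σ=28 | A=compute:t2 B=load:t3 [compute-bound]
step 4: L[4]=5 C[3]=9 → dur=9, Σ=37 | A=load:t4 B=compute:t3 [compute-bound]
step 5: L[5]=8 C[4]=4 → dur=8, Σ=45 | A=compute:t4 B=load:t5 [load-bound]
step 6: L[6]=5 C[5]=6 → dur=6, Σ=51 | A=load:t6 B=compute:t5 [compute-bound]
step 7: C[6]=7 → dur=7, Σ=58 | A=compute:t6 B=idle [compute-only]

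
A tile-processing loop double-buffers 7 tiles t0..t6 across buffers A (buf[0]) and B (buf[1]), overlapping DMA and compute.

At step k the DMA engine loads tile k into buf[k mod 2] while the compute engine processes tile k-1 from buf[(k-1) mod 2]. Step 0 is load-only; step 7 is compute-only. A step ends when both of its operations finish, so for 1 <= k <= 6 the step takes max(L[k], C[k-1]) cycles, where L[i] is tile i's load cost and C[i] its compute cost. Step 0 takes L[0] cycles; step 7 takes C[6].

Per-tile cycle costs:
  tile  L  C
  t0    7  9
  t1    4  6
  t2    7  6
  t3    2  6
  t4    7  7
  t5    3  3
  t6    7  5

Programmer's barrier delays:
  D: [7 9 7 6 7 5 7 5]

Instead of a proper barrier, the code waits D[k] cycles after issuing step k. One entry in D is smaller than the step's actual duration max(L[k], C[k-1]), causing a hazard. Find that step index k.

hazard at step 5

step 0: need L[0]=7 = 7; D[0]=7 ok
step 1: need max(L[1]=4,C[0]=9) = 9; D[1]=9 ok
step 2: need max(L[2]=7,C[1]=6) = 7; D[2]=7 ok
step 3: need max(L[3]=2,C[2]=6) = 6; D[3]=6 ok
step 4: need max(L[4]=7,C[3]=6) = 7; D[4]=7 ok
step 5: need max(L[5]=3,C[4]=7) = 7; D[5]=5 SHORT
step 6: need max(L[6]=7,C[5]=3) = 7; D[6]=7 ok
step 7: need C[6]=5 = 5; D[7]=5 ok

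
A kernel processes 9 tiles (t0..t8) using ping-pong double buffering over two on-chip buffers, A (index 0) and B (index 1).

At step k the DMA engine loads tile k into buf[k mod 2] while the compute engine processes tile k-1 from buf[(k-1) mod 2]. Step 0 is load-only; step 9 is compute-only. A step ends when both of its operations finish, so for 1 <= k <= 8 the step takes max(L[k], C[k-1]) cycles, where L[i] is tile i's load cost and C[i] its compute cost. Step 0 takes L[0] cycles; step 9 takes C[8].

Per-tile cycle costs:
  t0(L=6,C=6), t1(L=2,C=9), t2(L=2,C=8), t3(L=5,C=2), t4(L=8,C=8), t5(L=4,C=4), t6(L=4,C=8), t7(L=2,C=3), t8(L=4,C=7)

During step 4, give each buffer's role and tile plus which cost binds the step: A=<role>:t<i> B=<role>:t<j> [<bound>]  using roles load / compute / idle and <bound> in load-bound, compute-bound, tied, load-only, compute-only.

step 4: A=load:t4 B=compute:t3 [load-bound]

  0. 6=6c; end=6; A:t0 B:-
  1. max(2,6)=6c; end=12; A:t0 B:t1
  2. max(2,9)=9c; end=21; A:t2 B:t1
  3. max(5,8)=8c; end=29; A:t2 B:t3
  4. max(8,2)=8c; end=37; A:t4 B:t3
  5. max(4,8)=8c; end=45; A:t4 B:t5
  6. max(4,4)=4c; end=49; A:t6 B:t5
  7. max(2,8)=8c; end=57; A:t6 B:t7
  8. max(4,3)=4c; end=61; A:t8 B:t7
  9. 7=7c; end=68; A:t8 B:t7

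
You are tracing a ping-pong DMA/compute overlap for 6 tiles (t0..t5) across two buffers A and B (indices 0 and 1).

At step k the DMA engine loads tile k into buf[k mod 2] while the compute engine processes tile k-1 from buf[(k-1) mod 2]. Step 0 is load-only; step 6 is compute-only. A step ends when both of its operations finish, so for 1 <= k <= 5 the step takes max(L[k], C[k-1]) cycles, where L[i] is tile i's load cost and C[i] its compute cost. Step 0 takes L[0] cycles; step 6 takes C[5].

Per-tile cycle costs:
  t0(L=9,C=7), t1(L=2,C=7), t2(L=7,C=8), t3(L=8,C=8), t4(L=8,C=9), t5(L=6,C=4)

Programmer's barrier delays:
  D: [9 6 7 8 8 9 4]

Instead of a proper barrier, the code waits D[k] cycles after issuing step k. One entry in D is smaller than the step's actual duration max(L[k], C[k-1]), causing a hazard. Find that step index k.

[0] required=L[0]=9=9 vs D=9 ok
[1] required=max(L[1]=2,C[0]=7)=7 vs D=6 SHORT
[2] required=max(L[2]=7,C[1]=7)=7 vs D=7 ok
[3] required=max(L[3]=8,C[2]=8)=8 vs D=8 ok
[4] required=max(L[4]=8,C[3]=8)=8 vs D=8 ok
[5] required=max(L[5]=6,C[4]=9)=9 vs D=9 ok
[6] required=C[5]=4=4 vs D=4 ok

hazard at step 1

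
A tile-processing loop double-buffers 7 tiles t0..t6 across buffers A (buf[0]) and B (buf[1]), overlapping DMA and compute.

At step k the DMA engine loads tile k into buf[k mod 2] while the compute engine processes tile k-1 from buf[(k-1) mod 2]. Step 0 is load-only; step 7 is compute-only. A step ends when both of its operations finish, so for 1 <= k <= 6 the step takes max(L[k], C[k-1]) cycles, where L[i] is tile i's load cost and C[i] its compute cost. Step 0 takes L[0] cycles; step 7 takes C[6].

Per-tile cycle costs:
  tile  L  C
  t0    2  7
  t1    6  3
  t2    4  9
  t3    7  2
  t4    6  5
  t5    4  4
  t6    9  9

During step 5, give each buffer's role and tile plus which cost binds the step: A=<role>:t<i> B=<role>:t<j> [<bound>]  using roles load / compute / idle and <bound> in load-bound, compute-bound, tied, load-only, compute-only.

[0] DMA t0→A (2c) ∥ CU idle ⇒ 2c, clock 2
[1] DMA t1→B (6c) ∥ CU A:t0 (7c) ⇒ 7c, clock 9
[2] DMA t2→A (4c) ∥ CU B:t1 (3c) ⇒ 4c, clock 13
[3] DMA t3→B (7c) ∥ CU A:t2 (9c) ⇒ 9c, clock 22
[4] DMA t4→A (6c) ∥ CU B:t3 (2c) ⇒ 6c, clock 28
[5] DMA t5→B (4c) ∥ CU A:t4 (5c) ⇒ 5c, clock 33
[6] DMA t6→A (9c) ∥ CU B:t5 (4c) ⇒ 9c, clock 42
[7] DMA idle ∥ CU A:t6 (9c) ⇒ 9c, clock 51

step 5: A=compute:t4 B=load:t5 [compute-bound]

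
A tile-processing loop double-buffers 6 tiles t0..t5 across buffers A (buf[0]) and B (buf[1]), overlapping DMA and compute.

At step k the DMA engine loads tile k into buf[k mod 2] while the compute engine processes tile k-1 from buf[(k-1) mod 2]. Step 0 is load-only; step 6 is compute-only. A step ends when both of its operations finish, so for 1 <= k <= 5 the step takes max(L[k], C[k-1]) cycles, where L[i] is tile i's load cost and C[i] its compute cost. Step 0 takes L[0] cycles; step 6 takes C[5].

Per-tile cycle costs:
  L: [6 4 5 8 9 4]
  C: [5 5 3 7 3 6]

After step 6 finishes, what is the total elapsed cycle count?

end_cycle[6] = 43

[0] DMA t0→A (6c) ∥ CU idle ⇒ 6c, clock 6
[1] DMA t1→B (4c) ∥ CU A:t0 (5c) ⇒ 5c, clock 11
[2] DMA t2→A (5c) ∥ CU B:t1 (5c) ⇒ 5c, clock 16
[3] DMA t3→B (8c) ∥ CU A:t2 (3c) ⇒ 8c, clock 24
[4] DMA t4→A (9c) ∥ CU B:t3 (7c) ⇒ 9c, clock 33
[5] DMA t5→B (4c) ∥ CU A:t4 (3c) ⇒ 4c, clock 37
[6] DMA idle ∥ CU B:t5 (6c) ⇒ 6c, clock 43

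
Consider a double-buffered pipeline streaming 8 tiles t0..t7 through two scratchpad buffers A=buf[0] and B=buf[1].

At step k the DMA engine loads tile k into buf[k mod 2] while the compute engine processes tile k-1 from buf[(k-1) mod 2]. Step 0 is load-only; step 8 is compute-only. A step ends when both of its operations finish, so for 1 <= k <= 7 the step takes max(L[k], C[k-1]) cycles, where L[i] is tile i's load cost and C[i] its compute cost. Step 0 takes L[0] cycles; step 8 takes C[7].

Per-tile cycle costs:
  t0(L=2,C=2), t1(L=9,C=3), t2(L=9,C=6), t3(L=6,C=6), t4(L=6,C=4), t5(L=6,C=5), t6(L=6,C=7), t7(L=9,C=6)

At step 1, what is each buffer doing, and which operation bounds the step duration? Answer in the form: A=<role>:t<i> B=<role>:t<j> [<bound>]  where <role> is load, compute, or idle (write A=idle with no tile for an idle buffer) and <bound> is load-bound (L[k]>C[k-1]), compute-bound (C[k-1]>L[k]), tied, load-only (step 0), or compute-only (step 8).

step 1: A=compute:t0 B=load:t1 [load-bound]

[0] DMA t0→A (2c) ∥ CU idle ⇒ 2c, clock 2
[1] DMA t1→B (9c) ∥ CU A:t0 (2c) ⇒ 9c, clock 11
[2] DMA t2→A (9c) ∥ CU B:t1 (3c) ⇒ 9c, clock 20
[3] DMA t3→B (6c) ∥ CU A:t2 (6c) ⇒ 6c, clock 26
[4] DMA t4→A (6c) ∥ CU B:t3 (6c) ⇒ 6c, clock 32
[5] DMA t5→B (6c) ∥ CU A:t4 (4c) ⇒ 6c, clock 38
[6] DMA t6→A (6c) ∥ CU B:t5 (5c) ⇒ 6c, clock 44
[7] DMA t7→B (9c) ∥ CU A:t6 (7c) ⇒ 9c, clock 53
[8] DMA idle ∥ CU B:t7 (6c) ⇒ 6c, clock 59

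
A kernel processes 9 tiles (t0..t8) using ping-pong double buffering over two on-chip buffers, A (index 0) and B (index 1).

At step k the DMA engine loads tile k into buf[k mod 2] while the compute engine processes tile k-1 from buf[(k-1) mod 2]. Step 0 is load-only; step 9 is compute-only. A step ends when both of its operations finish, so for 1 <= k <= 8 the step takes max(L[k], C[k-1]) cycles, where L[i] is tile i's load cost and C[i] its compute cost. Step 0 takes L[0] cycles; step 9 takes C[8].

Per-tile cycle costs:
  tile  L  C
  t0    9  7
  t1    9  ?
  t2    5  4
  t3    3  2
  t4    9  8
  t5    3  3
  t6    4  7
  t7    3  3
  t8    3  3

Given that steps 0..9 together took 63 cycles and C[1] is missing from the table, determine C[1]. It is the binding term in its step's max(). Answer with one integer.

step 0 → dur = L[0]=9 = 9
step 1 → dur = max(L[1]=9, C[0]=7) = 9
step 2 → dur = max(L[2]=5, C[1]=?) = C[1]  (unknown; binding)
step 3 → dur = max(L[3]=3, C[2]=4) = 4
step 4 → dur = max(L[4]=9, C[3]=2) = 9
step 5 → dur = max(L[5]=3, C[4]=8) = 8
step 6 → dur = max(L[6]=4, C[5]=3) = 4
step 7 → dur = max(L[7]=3, C[6]=7) = 7
step 8 → dur = max(L[8]=3, C[7]=3) = 3
step 9 → dur = C[8]=3 = 3
sum of known step durations = 56
dur[2] = total - known = 63 - 56 = 7
C[1] is the binding max in step 2, so C[1] = dur[2] = 7

C[1] = 7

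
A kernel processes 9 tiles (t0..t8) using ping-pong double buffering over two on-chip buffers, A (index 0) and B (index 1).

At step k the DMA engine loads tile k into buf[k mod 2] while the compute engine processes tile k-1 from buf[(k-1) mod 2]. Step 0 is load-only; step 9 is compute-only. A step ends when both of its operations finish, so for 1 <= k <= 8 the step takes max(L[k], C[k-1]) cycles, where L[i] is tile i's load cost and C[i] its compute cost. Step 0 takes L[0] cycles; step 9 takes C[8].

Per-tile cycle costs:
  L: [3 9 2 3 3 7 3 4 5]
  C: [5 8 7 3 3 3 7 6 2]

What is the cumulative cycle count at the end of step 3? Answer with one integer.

k=0 load=t0/3c comp=- wait=3 total=3
k=1 load=t1/9c comp=t0/5c wait=9 total=12
k=2 load=t2/2c comp=t1/8c wait=8 total=20
k=3 load=t3/3c comp=t2/7c wait=7 total=27
k=4 load=t4/3c comp=t3/3c wait=3 total=30
k=5 load=t5/7c comp=t4/3c wait=7 total=37
k=6 load=t6/3c comp=t5/3c wait=3 total=40
k=7 load=t7/4c comp=t6/7c wait=7 total=47
k=8 load=t8/5c comp=t7/6c wait=6 total=53
k=9 load=- comp=t8/2c wait=2 total=55

end_cycle[3] = 27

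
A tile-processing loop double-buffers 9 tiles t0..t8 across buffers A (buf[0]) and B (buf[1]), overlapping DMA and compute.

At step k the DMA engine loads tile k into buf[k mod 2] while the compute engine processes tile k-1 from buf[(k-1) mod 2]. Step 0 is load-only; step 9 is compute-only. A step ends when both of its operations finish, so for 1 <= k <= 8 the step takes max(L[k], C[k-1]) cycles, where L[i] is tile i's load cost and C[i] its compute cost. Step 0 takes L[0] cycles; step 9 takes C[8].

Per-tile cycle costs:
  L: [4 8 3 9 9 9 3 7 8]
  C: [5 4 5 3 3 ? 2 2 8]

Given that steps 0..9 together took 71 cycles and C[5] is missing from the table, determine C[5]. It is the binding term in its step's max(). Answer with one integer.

C[5] = 5

step 0: dur = L[0]=4 = 4
step 1: dur = max(L[1]=8, C[0]=5) = 8
step 2: dur = max(L[2]=3, C[1]=4) = 4
step 3: dur = max(L[3]=9, C[2]=5) = 9
step 4: dur = max(L[4]=9, C[3]=3) = 9
step 5: dur = max(L[5]=9, C[4]=3) = 9
step 6: dur = max(L[6]=3, C[5]=?) = C[5]  (unknown; binding)
step 7: dur = max(L[7]=7, C[6]=2) = 7
step 8: dur = max(L[8]=8, C[7]=2) = 8
step 9: dur = C[8]=8 = 8
sum of known step durations = 66
dur[6] = total - known = 71 - 66 = 5
C[5] is the binding max in step 6, so C[5] = dur[6] = 5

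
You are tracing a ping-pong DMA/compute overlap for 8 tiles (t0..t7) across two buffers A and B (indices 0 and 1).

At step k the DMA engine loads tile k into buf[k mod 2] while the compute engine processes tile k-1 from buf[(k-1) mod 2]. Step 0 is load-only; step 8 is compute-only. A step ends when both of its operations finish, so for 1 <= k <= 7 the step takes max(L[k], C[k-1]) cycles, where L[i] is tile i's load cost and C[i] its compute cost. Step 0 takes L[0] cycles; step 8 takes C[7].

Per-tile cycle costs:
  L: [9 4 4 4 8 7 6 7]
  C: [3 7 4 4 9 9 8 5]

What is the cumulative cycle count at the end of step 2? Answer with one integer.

end_cycle[2] = 20

k=0 load=t0/9c comp=- wait=9 total=9
k=1 load=t1/4c comp=t0/3c wait=4 total=13
k=2 load=t2/4c comp=t1/7c wait=7 total=20
k=3 load=t3/4c comp=t2/4c wait=4 total=24
k=4 load=t4/8c comp=t3/4c wait=8 total=32
k=5 load=t5/7c comp=t4/9c wait=9 total=41
k=6 load=t6/6c comp=t5/9c wait=9 total=50
k=7 load=t7/7c comp=t6/8c wait=8 total=58
k=8 load=- comp=t7/5c wait=5 total=63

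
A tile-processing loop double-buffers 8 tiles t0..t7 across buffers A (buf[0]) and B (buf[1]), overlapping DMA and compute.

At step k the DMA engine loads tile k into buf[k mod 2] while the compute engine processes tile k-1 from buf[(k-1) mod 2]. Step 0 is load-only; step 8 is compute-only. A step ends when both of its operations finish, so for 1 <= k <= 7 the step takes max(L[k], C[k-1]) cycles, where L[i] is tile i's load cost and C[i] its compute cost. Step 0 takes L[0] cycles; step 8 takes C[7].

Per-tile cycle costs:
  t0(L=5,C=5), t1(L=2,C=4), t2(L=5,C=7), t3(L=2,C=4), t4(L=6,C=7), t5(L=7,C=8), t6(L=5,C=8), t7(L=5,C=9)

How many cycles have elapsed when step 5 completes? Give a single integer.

step 0: L[0]=5 → dur=5, Σ=5 | A=load:t0 B=idle [load-only]
step 1: L[1]=2 C[0]=5 → dur=5, Σ=10 | A=compute:t0 B=load:t1 [compute-bound]
step 2: L[2]=5 C[1]=4 → dur=5, Σ=15 | A=load:t2 B=compute:t1 [load-bound]
step 3: L[3]=2 C[2]=7 → dur=7, Σ=22 | A=compute:t2 B=load:t3 [compute-bound]
step 4: L[4]=6 C[3]=4 → dur=6, Σ=28 | A=load:t4 B=compute:t3 [load-bound]
step 5: L[5]=7 C[4]=7 → dur=7, Σ=35 | A=compute:t4 B=load:t5 [tied]
step 6: L[6]=5 C[5]=8 → dur=8, Σ=43 | A=load:t6 B=compute:t5 [compute-bound]
step 7: L[7]=5 C[6]=8 → dur=8, Σ=51 | A=compute:t6 B=load:t7 [compute-bound]
step 8: C[7]=9 → dur=9, Σ=60 | A=idle B=compute:t7 [compute-only]

end_cycle[5] = 35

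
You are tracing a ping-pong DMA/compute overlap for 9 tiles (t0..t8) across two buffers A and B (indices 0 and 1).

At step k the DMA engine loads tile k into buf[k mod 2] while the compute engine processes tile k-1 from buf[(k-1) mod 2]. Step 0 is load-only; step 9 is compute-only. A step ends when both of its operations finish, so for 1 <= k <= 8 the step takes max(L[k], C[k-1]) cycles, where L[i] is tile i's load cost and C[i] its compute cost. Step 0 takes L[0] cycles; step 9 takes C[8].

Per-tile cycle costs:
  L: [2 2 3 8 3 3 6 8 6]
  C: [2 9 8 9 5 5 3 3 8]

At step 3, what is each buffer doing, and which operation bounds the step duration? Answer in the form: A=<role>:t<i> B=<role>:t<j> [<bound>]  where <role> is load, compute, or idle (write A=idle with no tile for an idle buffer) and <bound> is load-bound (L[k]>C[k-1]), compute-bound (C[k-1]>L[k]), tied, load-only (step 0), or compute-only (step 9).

step 3: A=compute:t2 B=load:t3 [tied]

  0. 2=2c; end=2; A:t0 B:-
  1. max(2,2)=2c; end=4; A:t0 B:t1
  2. max(3,9)=9c; end=13; A:t2 B:t1
  3. max(8,8)=8c; end=21; A:t2 B:t3
  4. max(3,9)=9c; end=30; A:t4 B:t3
  5. max(3,5)=5c; end=35; A:t4 B:t5
  6. max(6,5)=6c; end=41; A:t6 B:t5
  7. max(8,3)=8c; end=49; A:t6 B:t7
  8. max(6,3)=6c; end=55; A:t8 B:t7
  9. 8=8c; end=63; A:t8 B:t7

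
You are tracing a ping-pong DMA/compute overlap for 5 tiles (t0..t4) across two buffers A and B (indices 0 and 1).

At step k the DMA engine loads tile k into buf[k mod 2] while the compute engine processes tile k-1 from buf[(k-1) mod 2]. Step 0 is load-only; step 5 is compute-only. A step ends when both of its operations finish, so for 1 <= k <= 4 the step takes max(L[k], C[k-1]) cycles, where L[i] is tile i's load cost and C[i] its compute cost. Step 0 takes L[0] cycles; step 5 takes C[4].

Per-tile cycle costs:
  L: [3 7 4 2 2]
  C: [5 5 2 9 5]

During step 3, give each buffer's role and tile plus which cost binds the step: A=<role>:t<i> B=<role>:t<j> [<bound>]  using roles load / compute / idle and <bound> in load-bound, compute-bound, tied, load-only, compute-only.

step 3: A=compute:t2 B=load:t3 [tied]

[0] DMA t0→A (3c) ∥ CU idle ⇒ 3c, clock 3
[1] DMA t1→B (7c) ∥ CU A:t0 (5c) ⇒ 7c, clock 10
[2] DMA t2→A (4c) ∥ CU B:t1 (5c) ⇒ 5c, clock 15
[3] DMA t3→B (2c) ∥ CU A:t2 (2c) ⇒ 2c, clock 17
[4] DMA t4→A (2c) ∥ CU B:t3 (9c) ⇒ 9c, clock 26
[5] DMA idle ∥ CU A:t4 (5c) ⇒ 5c, clock 31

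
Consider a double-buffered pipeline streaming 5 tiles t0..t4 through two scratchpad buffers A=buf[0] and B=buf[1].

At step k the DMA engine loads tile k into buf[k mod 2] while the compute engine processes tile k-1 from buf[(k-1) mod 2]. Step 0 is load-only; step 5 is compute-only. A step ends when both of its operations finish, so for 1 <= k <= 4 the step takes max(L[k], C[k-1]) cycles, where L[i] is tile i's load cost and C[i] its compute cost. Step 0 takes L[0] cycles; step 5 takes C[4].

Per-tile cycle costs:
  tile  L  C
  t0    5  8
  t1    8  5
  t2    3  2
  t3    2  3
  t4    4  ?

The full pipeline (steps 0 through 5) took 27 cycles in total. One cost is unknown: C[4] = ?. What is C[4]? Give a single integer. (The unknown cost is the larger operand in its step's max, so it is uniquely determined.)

step 0: dur = L[0]=5 = 5
step 1: dur = max(L[1]=8, C[0]=8) = 8
step 2: dur = max(L[2]=3, C[1]=5) = 5
step 3: dur = max(L[3]=2, C[2]=2) = 2
step 4: dur = max(L[4]=4, C[3]=3) = 4
step 5: dur = C[4]=? = C[4]  (unknown; binding)
sum of known step durations = 24
dur[5] = total - known = 27 - 24 = 3
C[4] is the binding max in step 5, so C[4] = dur[5] = 3

C[4] = 3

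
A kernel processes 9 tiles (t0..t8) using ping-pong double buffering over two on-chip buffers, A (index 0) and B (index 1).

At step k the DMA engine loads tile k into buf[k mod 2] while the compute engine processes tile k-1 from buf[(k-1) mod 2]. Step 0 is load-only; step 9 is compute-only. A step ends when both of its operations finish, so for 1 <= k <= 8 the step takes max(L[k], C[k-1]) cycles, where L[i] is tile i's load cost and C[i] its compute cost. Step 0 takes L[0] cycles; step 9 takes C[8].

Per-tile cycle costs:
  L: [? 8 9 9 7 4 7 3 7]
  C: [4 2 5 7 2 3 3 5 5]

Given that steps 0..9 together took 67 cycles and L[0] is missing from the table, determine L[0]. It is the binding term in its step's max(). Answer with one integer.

L[0] = 8

step 0 → dur = L[0]=? = L[0]  (unknown; binding)
step 1 → dur = max(L[1]=8, C[0]=4) = 8
step 2 → dur = max(L[2]=9, C[1]=2) = 9
step 3 → dur = max(L[3]=9, C[2]=5) = 9
step 4 → dur = max(L[4]=7, C[3]=7) = 7
step 5 → dur = max(L[5]=4, C[4]=2) = 4
step 6 → dur = max(L[6]=7, C[5]=3) = 7
step 7 → dur = max(L[7]=3, C[6]=3) = 3
step 8 → dur = max(L[8]=7, C[7]=5) = 7
step 9 → dur = C[8]=5 = 5
sum of known step durations = 59
dur[0] = total - known = 67 - 59 = 8
L[0] is the binding max in step 0, so L[0] = dur[0] = 8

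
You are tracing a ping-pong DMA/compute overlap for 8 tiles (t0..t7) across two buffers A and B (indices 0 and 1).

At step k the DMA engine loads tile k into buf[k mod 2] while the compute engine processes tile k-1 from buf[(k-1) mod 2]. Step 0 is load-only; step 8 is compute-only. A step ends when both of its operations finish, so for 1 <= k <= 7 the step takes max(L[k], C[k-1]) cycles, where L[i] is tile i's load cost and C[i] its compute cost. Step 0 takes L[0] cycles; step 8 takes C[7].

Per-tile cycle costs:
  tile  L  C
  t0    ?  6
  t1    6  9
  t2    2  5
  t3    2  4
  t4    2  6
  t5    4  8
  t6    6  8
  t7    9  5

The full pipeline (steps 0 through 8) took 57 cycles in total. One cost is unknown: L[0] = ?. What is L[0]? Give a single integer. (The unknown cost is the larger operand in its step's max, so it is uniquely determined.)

step 0 = dur = L[0]=? = L[0]  (unknown; binding)
step 1 = dur = max(L[1]=6, C[0]=6) = 6
step 2 = dur = max(L[2]=2, C[1]=9) = 9
step 3 = dur = max(L[3]=2, C[2]=5) = 5
step 4 = dur = max(L[4]=2, C[3]=4) = 4
step 5 = dur = max(L[5]=4, C[4]=6) = 6
step 6 = dur = max(L[6]=6, C[5]=8) = 8
step 7 = dur = max(L[7]=9, C[6]=8) = 9
step 8 = dur = C[7]=5 = 5
sum of known step durations = 52
dur[0] = total - known = 57 - 52 = 5
L[0] is the binding max in step 0, so L[0] = dur[0] = 5

L[0] = 5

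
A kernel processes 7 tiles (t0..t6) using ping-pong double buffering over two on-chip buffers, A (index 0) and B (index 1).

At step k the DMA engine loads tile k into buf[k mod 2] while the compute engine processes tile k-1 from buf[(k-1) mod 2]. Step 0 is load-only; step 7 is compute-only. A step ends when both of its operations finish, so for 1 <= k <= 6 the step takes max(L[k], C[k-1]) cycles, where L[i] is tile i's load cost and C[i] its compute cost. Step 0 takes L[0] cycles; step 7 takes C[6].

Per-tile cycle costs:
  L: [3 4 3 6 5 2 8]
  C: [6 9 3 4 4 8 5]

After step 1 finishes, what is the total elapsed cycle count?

k=0 load=t0/3c comp=- wait=3 total=3
k=1 load=t1/4c comp=t0/6c wait=6 total=9
k=2 load=t2/3c comp=t1/9c wait=9 total=18
k=3 load=t3/6c comp=t2/3c wait=6 total=24
k=4 load=t4/5c comp=t3/4c wait=5 total=29
k=5 load=t5/2c comp=t4/4c wait=4 total=33
k=6 load=t6/8c comp=t5/8c wait=8 total=41
k=7 load=- comp=t6/5c wait=5 total=46

end_cycle[1] = 9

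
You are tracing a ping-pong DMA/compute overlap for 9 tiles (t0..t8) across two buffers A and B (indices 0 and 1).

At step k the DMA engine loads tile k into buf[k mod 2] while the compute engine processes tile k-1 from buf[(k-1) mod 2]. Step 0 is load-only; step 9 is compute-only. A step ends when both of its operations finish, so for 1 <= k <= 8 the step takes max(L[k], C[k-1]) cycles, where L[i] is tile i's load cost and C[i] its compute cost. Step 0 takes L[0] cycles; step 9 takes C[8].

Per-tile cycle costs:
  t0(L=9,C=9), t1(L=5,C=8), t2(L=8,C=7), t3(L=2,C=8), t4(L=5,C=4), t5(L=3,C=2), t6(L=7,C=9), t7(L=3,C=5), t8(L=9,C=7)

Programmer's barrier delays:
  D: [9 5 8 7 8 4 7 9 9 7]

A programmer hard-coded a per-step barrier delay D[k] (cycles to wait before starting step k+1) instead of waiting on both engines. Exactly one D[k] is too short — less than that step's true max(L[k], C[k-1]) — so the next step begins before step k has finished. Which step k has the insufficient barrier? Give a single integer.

step 0: need L[0]=9 = 9; D[0]=9 ok
step 1: need max(L[1]=5,C[0]=9) = 9; D[1]=5 SHORT
step 2: need max(L[2]=8,C[1]=8) = 8; D[2]=8 ok
step 3: need max(L[3]=2,C[2]=7) = 7; D[3]=7 ok
step 4: need max(L[4]=5,C[3]=8) = 8; D[4]=8 ok
step 5: need max(L[5]=3,C[4]=4) = 4; D[5]=4 ok
step 6: need max(L[6]=7,C[5]=2) = 7; D[6]=7 ok
step 7: need max(L[7]=3,C[6]=9) = 9; D[7]=9 ok
step 8: need max(L[8]=9,C[7]=5) = 9; D[8]=9 ok
step 9: need C[8]=7 = 7; D[9]=7 ok

hazard at step 1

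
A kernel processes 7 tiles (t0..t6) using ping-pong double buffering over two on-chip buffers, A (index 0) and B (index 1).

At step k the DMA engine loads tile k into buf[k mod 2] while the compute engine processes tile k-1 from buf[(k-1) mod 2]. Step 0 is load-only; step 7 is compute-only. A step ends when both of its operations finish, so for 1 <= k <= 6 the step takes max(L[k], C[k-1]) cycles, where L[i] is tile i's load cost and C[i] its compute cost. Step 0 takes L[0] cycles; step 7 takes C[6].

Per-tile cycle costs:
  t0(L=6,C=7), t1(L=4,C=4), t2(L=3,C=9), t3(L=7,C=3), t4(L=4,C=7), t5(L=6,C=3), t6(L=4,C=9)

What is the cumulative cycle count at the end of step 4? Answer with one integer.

end_cycle[4] = 30

[0] DMA t0→A (6c) ∥ CU idle ⇒ 6c, clock 6
[1] DMA t1→B (4c) ∥ CU A:t0 (7c) ⇒ 7c, clock 13
[2] DMA t2→A (3c) ∥ CU B:t1 (4c) ⇒ 4c, clock 17
[3] DMA t3→B (7c) ∥ CU A:t2 (9c) ⇒ 9c, clock 26
[4] DMA t4→A (4c) ∥ CU B:t3 (3c) ⇒ 4c, clock 30
[5] DMA t5→B (6c) ∥ CU A:t4 (7c) ⇒ 7c, clock 37
[6] DMA t6→A (4c) ∥ CU B:t5 (3c) ⇒ 4c, clock 41
[7] DMA idle ∥ CU A:t6 (9c) ⇒ 9c, clock 50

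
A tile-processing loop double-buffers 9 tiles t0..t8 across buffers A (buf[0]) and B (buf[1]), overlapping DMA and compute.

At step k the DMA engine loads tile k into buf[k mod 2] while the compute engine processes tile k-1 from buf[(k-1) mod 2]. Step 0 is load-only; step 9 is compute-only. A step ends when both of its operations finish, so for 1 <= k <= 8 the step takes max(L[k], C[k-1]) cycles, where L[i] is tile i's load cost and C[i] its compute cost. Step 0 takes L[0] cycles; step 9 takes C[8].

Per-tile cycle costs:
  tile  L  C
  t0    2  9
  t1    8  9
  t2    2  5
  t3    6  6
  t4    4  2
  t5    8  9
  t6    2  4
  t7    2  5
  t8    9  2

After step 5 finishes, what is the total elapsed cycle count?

end_cycle[5] = 40

  0. 2=2c; end=2; A:t0 B:-
  1. max(8,9)=9c; end=11; A:t0 B:t1
  2. max(2,9)=9c; end=20; A:t2 B:t1
  3. max(6,5)=6c; end=26; A:t2 B:t3
  4. max(4,6)=6c; end=32; A:t4 B:t3
  5. max(8,2)=8c; end=40; A:t4 B:t5
  6. max(2,9)=9c; end=49; A:t6 B:t5
  7. max(2,4)=4c; end=53; A:t6 B:t7
  8. max(9,5)=9c; end=62; A:t8 B:t7
  9. 2=2c; end=64; A:t8 B:t7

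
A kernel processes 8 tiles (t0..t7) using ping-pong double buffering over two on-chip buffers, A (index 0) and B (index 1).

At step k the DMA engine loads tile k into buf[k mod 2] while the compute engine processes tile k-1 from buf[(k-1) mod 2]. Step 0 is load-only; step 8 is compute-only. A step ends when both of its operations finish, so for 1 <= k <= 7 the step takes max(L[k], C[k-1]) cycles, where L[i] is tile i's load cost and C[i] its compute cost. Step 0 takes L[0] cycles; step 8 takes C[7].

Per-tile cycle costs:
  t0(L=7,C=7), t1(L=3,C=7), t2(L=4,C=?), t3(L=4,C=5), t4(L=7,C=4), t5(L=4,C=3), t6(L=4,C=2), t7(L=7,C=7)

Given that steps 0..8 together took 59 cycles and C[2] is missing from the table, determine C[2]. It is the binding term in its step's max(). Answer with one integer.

step 0 = dur = L[0]=7 = 7
step 1 = dur = max(L[1]=3, C[0]=7) = 7
step 2 = dur = max(L[2]=4, C[1]=7) = 7
step 3 = dur = max(L[3]=4, C[2]=?) = C[2]  (unknown; binding)
step 4 = dur = max(L[4]=7, C[3]=5) = 7
step 5 = dur = max(L[5]=4, C[4]=4) = 4
step 6 = dur = max(L[6]=4, C[5]=3) = 4
step 7 = dur = max(L[7]=7, C[6]=2) = 7
step 8 = dur = C[7]=7 = 7
sum of known step durations = 50
dur[3] = total - known = 59 - 50 = 9
C[2] is the binding max in step 3, so C[2] = dur[3] = 9

C[2] = 9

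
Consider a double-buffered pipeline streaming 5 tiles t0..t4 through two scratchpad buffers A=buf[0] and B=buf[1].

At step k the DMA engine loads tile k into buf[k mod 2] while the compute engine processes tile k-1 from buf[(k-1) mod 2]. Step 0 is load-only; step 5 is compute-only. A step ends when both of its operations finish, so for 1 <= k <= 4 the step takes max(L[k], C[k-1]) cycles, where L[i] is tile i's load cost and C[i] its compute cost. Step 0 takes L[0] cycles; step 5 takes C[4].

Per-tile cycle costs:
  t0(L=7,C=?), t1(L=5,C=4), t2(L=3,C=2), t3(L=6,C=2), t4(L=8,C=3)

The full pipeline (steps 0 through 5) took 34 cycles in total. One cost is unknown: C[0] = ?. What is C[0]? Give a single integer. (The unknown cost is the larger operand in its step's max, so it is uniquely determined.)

step 0 = dur = L[0]=7 = 7
step 1 = dur = max(L[1]=5, C[0]=?) = C[0]  (unknown; binding)
step 2 = dur = max(L[2]=3, C[1]=4) = 4
step 3 = dur = max(L[3]=6, C[2]=2) = 6
step 4 = dur = max(L[4]=8, C[3]=2) = 8
step 5 = dur = C[4]=3 = 3
sum of known step durations = 28
dur[1] = total - known = 34 - 28 = 6
C[0] is the binding max in step 1, so C[0] = dur[1] = 6

C[0] = 6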